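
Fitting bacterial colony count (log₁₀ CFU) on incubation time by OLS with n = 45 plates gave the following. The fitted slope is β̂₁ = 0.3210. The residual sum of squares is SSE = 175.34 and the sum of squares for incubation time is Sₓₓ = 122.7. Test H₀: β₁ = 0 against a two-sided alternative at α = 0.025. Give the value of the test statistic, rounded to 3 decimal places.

t = 1.761

MSE = SSE/(n − 2) = 175.34/43 = 4.07767.
SE(β̂₁) = √(MSE/Sₓₓ) = √(4.07767/122.7) = 0.182299.
t = 0.3210 / 0.182299 = 1.761.
df = n − 2 = 43.
Two-sided p ≈ 0.0854, which is ≥ 0.025, so fail to reject H₀.
The data do not give significant evidence of an association between incubation time and bacterial colony count.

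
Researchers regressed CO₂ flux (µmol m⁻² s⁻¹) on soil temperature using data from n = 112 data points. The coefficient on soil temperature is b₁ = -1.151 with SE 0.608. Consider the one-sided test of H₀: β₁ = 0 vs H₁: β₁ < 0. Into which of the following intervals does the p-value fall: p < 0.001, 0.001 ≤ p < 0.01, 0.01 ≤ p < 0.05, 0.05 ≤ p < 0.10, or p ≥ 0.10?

t = -1.151 / 0.608 = -1.893.
df = n − 2 = 112 − 2 = 110.
One-sided p = P(T_{110} < t) ≈ 0.0305.
So 0.01 ≤ p < 0.05.

0.01 ≤ p < 0.05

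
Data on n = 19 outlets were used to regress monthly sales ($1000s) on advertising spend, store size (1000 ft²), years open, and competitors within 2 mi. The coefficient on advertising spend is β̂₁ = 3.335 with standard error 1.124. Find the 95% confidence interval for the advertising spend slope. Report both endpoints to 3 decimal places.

(0.924, 5.746)

df = n − k − 1 = 19 − 4 − 1 = 14.
t* = t_{0.025, 14} = 2.144787.
Margin = t* × SE = 2.144787 × 1.124 = 2.41074.
CI: 3.335 ± 2.41074 → (0.924, 5.746).
With 95% confidence, each one-unit increase in advertising spend is associated with a change of between 0.924 and 5.746 $1000s in monthly sales, holding the other predictors fixed.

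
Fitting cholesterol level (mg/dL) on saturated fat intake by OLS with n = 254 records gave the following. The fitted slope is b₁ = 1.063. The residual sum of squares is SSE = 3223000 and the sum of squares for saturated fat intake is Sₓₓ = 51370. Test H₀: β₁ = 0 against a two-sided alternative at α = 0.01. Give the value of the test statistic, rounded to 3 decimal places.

t = 2.130

MSE = SSE/(n − 2) = 3223000/252 = 12789.7.
SE(b₁) = √(MSE/Sₓₓ) = √(12789.7/51370) = 0.498971.
t = 1.063 / 0.498971 = 2.130.
df = n − 2 = 252.
Two-sided p ≈ 0.0341, which is ≥ 0.01, so fail to reject H₀.
The data do not give significant evidence of an association between saturated fat intake and cholesterol level.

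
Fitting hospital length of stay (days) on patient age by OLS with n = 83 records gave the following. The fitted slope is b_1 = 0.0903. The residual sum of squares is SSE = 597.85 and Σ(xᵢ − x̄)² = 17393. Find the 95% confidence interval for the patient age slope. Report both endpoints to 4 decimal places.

MSE = SSE/(n − 2) = 597.85/81 = 7.38086.
SE(b_1) = √(MSE/Sₓₓ) = √(7.38086/17393) = 0.0206.
df = n − 2 = 81.
t* = t_{0.025, 81} = 1.989686.
Margin = t* × SE = 1.989686 × 0.0206 = 0.040987.
CI: 0.0903 ± 0.040987 → (0.0493, 0.1313).
With 95% confidence, each one-unit increase in patient age is associated with a change of between 0.0493 and 0.1313 days in hospital length of stay.

(0.0493, 0.1313)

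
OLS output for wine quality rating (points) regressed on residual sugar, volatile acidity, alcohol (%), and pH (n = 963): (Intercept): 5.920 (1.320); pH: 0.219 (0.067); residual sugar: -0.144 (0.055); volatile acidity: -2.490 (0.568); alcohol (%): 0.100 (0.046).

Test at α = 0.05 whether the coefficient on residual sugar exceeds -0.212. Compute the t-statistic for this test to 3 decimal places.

Read off: b = -0.144, SE = 0.055 for residual sugar.
H₀: β₁ = -0.212 vs H₁: β₁ > -0.212.
t = (-0.144 − (-0.212)) / 0.055 = 1.236.
df = n − k − 1 = 963 − 4 − 1 = 958.
One-sided p ≈ 0.1083, which is ≥ 0.05, so fail to reject H₀.
The data do not give significant evidence that the true slope on residual sugar exceeds -0.212 points per unit, holding the other predictors fixed.

t = 1.236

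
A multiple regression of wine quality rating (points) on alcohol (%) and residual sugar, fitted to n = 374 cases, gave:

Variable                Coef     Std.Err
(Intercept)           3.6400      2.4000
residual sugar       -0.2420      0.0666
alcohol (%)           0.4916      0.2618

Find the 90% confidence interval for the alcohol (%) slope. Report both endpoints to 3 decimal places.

Read off: b = 0.4916, SE = 0.2618 for alcohol (%).
df = n − k − 1 = 374 − 2 − 1 = 371.
t* = t_{0.05, 371} = 1.648971.
Margin = t* × SE = 1.648971 × 0.2618 = 0.43170.
CI: 0.4916 ± 0.43170 → (0.060, 0.923).

(0.060, 0.923)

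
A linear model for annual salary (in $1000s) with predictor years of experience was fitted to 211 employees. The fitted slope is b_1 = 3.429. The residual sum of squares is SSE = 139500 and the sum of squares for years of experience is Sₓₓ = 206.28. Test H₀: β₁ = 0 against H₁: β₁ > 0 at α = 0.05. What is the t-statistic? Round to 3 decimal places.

t = 1.906

MSE = SSE/(n − 2) = 139500/209 = 667.464.
SE(b_1) = √(MSE/Sₓₓ) = √(667.464/206.28) = 1.79881.
t = 3.429 / 1.79881 = 1.906.
df = n − 2 = 209.
One-sided p ≈ 0.0290, which is < 0.05, so reject H₀.
There is evidence that the true slope on years of experience is positive.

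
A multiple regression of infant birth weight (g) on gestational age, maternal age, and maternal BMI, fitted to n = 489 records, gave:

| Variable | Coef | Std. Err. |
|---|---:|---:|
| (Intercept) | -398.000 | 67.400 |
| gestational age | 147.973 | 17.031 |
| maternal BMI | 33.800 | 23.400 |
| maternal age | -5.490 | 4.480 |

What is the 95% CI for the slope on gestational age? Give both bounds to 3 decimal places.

Read off: b = 147.973, SE = 17.031 for gestational age.
df = n − k − 1 = 489 − 3 − 1 = 485.
t* = t_{0.025, 485} = 1.964867.
Margin = t* × SE = 1.964867 × 17.031 = 33.46365.
CI: 147.973 ± 33.46365 → (114.509, 181.437).

(114.509, 181.437)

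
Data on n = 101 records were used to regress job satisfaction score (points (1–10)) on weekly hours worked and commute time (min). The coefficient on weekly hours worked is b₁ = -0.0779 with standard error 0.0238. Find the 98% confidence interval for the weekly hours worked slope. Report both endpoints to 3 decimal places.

(-0.134, -0.022)

df = n − k − 1 = 101 − 2 − 1 = 98.
t* = t_{0.01, 98} = 2.365002.
Margin = t* × SE = 2.365002 × 0.0238 = 0.05629.
CI: -0.0779 ± 0.05629 → (-0.134, -0.022).
With 98% confidence, each one-unit increase in weekly hours worked is associated with a change of between -0.134 and -0.022 points (1–10) in job satisfaction score, holding the other predictors fixed.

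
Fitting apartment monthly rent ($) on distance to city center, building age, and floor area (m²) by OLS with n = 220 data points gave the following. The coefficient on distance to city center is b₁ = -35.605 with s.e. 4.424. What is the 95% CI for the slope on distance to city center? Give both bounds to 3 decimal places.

(-44.325, -26.885)

df = n − k − 1 = 220 − 3 − 1 = 216.
t* = t_{0.025, 216} = 1.971007.
Margin = t* × SE = 1.971007 × 4.424 = 8.71974.
CI: -35.605 ± 8.71974 → (-44.325, -26.885).
With 95% confidence, each one-unit increase in distance to city center is associated with a change of between -44.325 and -26.885 $ in apartment monthly rent, holding the other predictors fixed.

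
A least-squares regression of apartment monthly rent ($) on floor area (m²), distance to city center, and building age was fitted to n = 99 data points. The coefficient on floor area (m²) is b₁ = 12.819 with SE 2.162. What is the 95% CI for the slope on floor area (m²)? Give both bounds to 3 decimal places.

(8.527, 17.111)

df = n − k − 1 = 99 − 3 − 1 = 95.
t* = t_{0.025, 95} = 1.985251.
Margin = t* × SE = 1.985251 × 2.162 = 4.29211.
CI: 12.819 ± 4.29211 → (8.527, 17.111).
With 95% confidence, each one-unit increase in floor area (m²) is associated with a change of between 8.527 and 17.111 $ in apartment monthly rent, holding the other predictors fixed.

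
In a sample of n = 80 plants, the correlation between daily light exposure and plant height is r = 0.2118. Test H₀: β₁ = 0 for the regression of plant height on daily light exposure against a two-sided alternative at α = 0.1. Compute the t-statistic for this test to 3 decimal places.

t = r·√(n − 2)/√(1 − r²) = 0.2118·√78/√0.955141 = 1.914.
df = n − 2 = 78.
Two-sided p ≈ 0.0593, which is < 0.1, so reject H₀.
There is evidence of a linear association between daily light exposure and plant height.

t = 1.914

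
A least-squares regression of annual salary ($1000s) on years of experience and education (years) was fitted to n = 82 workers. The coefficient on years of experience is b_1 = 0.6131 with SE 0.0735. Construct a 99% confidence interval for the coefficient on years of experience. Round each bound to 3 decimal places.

df = n − k − 1 = 82 − 2 − 1 = 79.
t* = t_{0.005, 79} = 2.639505.
Margin = t* × SE = 2.639505 × 0.0735 = 0.19400.
CI: 0.6131 ± 0.19400 → (0.419, 0.807).
With 99% confidence, each one-unit increase in years of experience is associated with a change of between 0.419 and 0.807 $1000s in annual salary, holding the other predictors fixed.

(0.419, 0.807)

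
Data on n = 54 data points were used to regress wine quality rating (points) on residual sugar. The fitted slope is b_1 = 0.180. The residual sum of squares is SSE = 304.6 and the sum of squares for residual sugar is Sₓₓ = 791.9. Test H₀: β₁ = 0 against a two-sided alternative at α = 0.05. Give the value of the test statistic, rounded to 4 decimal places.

MSE = SSE/(n − 2) = 304.6/52 = 5.85769.
SE(b_1) = √(MSE/Sₓₓ) = √(5.85769/791.9) = 0.0860059.
t = 0.180 / 0.0860059 = 2.0929.
df = n − 2 = 52.
Two-sided p ≈ 0.0413, which is < 0.05, so reject H₀.
There is evidence that residual sugar is associated with wine quality rating.

t = 2.0929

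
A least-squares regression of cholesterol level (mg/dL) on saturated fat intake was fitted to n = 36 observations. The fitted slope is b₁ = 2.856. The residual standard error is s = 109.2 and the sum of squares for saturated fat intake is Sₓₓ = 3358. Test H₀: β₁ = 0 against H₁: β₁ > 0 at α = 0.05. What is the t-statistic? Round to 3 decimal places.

SE(b₁) = s/√Sₓₓ = 109.2/√3358 = 1.88444.
t = 2.856 / 1.88444 = 1.516.
df = n − 2 = 34.
One-sided p ≈ 0.0694, which is ≥ 0.05, so fail to reject H₀.
The data do not give significant evidence that the true slope on saturated fat intake is positive.

t = 1.516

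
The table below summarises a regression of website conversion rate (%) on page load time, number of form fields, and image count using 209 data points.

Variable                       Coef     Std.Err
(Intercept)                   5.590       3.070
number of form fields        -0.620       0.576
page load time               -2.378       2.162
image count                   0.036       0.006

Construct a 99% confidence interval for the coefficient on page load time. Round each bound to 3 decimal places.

(-7.999, 3.243)

Read off: b = -2.378, SE = 2.162 for page load time.
df = n − k − 1 = 209 − 3 − 1 = 205.
t* = t_{0.005, 205} = 2.600024.
Margin = t* × SE = 2.600024 × 2.162 = 5.62125.
CI: -2.378 ± 5.62125 → (-7.999, 3.243).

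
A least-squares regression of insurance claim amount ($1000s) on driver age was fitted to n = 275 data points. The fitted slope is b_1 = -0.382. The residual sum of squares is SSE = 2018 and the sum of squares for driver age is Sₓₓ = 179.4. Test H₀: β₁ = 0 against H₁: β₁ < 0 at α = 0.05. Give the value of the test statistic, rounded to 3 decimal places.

MSE = SSE/(n − 2) = 2018/273 = 7.39194.
SE(b_1) = √(MSE/Sₓₓ) = √(7.39194/179.4) = 0.202987.
t = -0.382 / 0.202987 = -1.882.
df = n − 2 = 273.
One-sided p ≈ 0.0305, which is < 0.05, so reject H₀.
There is evidence that the true slope on driver age is negative.

t = -1.882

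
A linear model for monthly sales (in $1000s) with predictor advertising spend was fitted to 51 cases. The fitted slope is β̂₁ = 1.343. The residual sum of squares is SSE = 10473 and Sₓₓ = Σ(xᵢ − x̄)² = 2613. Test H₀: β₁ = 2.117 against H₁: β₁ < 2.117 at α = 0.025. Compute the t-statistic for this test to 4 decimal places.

t = -2.7063

MSE = SSE/(n − 2) = 10473/49 = 213.735.
SE(β̂₁) = √(MSE/Sₓₓ) = √(213.735/2613) = 0.286001.
t = (1.343 − 2.117) / 0.286001 = -2.7063.
df = n − 2 = 49.
One-sided p ≈ 0.0047, which is < 0.025, so reject H₀.
There is evidence that the true slope on advertising spend is below 2.117 $1000s per unit.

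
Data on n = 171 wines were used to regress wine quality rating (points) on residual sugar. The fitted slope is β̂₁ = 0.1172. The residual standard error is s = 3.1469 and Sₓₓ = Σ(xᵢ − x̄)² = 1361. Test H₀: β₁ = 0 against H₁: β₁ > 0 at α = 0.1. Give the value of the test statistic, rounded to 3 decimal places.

SE(β̂₁) = s/√Sₓₓ = 3.1469/√1361 = 0.085301.
t = 0.1172 / 0.085301 = 1.374.
df = n − 2 = 169.
One-sided p ≈ 0.0856, which is < 0.1, so reject H₀.
There is evidence that the true slope on residual sugar is positive.

t = 1.374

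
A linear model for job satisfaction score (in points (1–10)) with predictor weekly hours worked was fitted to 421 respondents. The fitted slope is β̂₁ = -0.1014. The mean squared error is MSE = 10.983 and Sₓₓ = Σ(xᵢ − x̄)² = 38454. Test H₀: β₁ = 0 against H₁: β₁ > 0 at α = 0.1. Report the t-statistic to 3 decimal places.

t = -6.000

SE(β̂₁) = √(MSE/Sₓₓ) = √(10.983/38454) = 0.0169001.
t = -0.1014 / 0.0169001 = -6.000.
df = n − 2 = 419.
One-sided p ≈ 1.0000, which is ≥ 0.1, so fail to reject H₀.
The data do not give significant evidence that the true slope on weekly hours worked is positive.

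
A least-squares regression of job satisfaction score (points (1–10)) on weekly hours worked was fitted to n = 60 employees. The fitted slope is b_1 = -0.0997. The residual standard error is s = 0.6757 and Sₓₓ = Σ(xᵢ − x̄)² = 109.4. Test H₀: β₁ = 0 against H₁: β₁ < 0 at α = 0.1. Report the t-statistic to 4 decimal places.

SE(b_1) = s/√Sₓₓ = 0.6757/√109.4 = 0.0646019.
t = -0.0997 / 0.0646019 = -1.5433.
df = n − 2 = 58.
One-sided p ≈ 0.0641, which is < 0.1, so reject H₀.
There is evidence that the true slope on weekly hours worked is negative.

t = -1.5433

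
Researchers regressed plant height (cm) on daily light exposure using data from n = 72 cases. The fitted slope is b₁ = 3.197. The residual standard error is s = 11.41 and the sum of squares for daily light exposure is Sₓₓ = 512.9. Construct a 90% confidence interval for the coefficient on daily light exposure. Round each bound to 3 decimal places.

(2.357, 4.037)

SE(b₁) = s/√Sₓₓ = 11.41/√512.9 = 0.503813.
df = n − 2 = 70.
t* = t_{0.05, 70} = 1.666914.
Margin = t* × SE = 1.666914 × 0.503813 = 0.83981.
CI: 3.197 ± 0.83981 → (2.357, 4.037).
With 90% confidence, each one-unit increase in daily light exposure is associated with a change of between 2.357 and 4.037 cm in plant height.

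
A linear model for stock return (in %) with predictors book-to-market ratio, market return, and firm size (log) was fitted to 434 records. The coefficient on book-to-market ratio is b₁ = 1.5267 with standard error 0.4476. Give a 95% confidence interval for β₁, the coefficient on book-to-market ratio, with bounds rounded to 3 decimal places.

(0.647, 2.406)

df = n − k − 1 = 434 − 3 − 1 = 430.
t* = t_{0.025, 430} = 1.965496.
Margin = t* × SE = 1.965496 × 0.4476 = 0.87976.
CI: 1.5267 ± 0.87976 → (0.647, 2.406).
With 95% confidence, each one-unit increase in book-to-market ratio is associated with a change of between 0.647 and 2.406 % in stock return, holding the other predictors fixed.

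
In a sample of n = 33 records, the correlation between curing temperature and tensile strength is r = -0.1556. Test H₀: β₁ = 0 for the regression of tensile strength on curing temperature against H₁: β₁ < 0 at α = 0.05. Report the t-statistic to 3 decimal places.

t = r·√(n − 2)/√(1 − r²) = -0.1556·√31/√0.975789 = -0.877.
df = n − 2 = 31.
One-sided p ≈ 0.1936, which is ≥ 0.05, so fail to reject H₀.
The data do not give significant evidence of a linear association between curing temperature and tensile strength.

t = -0.877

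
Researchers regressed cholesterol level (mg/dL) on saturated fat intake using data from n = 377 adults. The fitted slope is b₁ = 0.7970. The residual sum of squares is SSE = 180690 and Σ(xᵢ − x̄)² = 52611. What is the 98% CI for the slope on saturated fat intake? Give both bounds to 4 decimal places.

MSE = SSE/(n − 2) = 180690/375 = 481.84.
SE(b₁) = √(MSE/Sₓₓ) = √(481.84/52611) = 0.0957003.
df = n − 2 = 375.
t* = t_{0.01, 375} = 2.336333.
Margin = t* × SE = 2.336333 × 0.0957003 = 0.223588.
CI: 0.7970 ± 0.223588 → (0.5734, 1.0206).
With 98% confidence, each one-unit increase in saturated fat intake is associated with a change of between 0.5734 and 1.0206 mg/dL in cholesterol level.

(0.5734, 1.0206)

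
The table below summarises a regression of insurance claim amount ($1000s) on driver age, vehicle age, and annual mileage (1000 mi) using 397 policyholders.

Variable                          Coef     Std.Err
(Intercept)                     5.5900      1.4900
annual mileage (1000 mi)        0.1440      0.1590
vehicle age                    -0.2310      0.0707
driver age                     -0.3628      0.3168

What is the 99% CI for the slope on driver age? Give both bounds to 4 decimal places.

(-1.1828, 0.4572)

Read off: b = -0.3628, SE = 0.3168 for driver age.
df = n − k − 1 = 397 − 3 − 1 = 393.
t* = t_{0.005, 393} = 2.588397.
Margin = t* × SE = 2.588397 × 0.3168 = 0.820004.
CI: -0.3628 ± 0.820004 → (-1.1828, 0.4572).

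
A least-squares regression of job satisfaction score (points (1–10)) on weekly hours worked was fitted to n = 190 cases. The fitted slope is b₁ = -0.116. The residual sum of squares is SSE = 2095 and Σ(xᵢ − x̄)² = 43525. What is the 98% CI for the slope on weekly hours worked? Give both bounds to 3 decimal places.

(-0.154, -0.078)

MSE = SSE/(n − 2) = 2095/188 = 11.1436.
SE(b₁) = √(MSE/Sₓₓ) = √(11.1436/43525) = 0.0160009.
df = n − 2 = 188.
t* = t_{0.01, 188} = 2.346346.
Margin = t* × SE = 2.346346 × 0.0160009 = 0.03754.
CI: -0.116 ± 0.03754 → (-0.154, -0.078).
With 98% confidence, each one-unit increase in weekly hours worked is associated with a change of between -0.154 and -0.078 points (1–10) in job satisfaction score.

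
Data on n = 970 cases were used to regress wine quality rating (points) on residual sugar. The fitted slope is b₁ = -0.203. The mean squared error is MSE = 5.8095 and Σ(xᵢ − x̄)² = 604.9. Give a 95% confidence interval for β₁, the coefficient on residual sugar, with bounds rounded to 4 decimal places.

(-0.3953, -0.0107)

SE(b₁) = √(MSE/Sₓₓ) = √(5.8095/604.9) = 0.0980003.
df = n − 2 = 968.
t* = t_{0.025, 968} = 1.962418.
Margin = t* × SE = 1.962418 × 0.0980003 = 0.192318.
CI: -0.203 ± 0.192318 → (-0.3953, -0.0107).
With 95% confidence, each one-unit increase in residual sugar is associated with a change of between -0.3953 and -0.0107 points in wine quality rating.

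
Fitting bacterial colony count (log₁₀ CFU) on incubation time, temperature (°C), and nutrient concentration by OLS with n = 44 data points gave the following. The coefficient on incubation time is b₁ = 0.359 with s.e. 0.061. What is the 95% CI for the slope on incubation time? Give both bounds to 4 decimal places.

df = n − k − 1 = 44 − 3 − 1 = 40.
t* = t_{0.025, 40} = 2.021075.
Margin = t* × SE = 2.021075 × 0.061 = 0.123286.
CI: 0.359 ± 0.123286 → (0.2357, 0.4823).
With 95% confidence, each one-unit increase in incubation time is associated with a change of between 0.2357 and 0.4823 log₁₀ CFU in bacterial colony count, holding the other predictors fixed.

(0.2357, 0.4823)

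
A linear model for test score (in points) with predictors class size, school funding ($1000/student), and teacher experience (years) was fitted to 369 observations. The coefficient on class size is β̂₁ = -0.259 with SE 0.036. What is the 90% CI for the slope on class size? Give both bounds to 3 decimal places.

(-0.318, -0.200)

df = n − k − 1 = 369 − 3 − 1 = 365.
t* = t_{0.05, 365} = 1.649039.
Margin = t* × SE = 1.649039 × 0.036 = 0.05937.
CI: -0.259 ± 0.05937 → (-0.318, -0.200).
With 90% confidence, each one-unit increase in class size is associated with a change of between -0.318 and -0.200 points in test score, holding the other predictors fixed.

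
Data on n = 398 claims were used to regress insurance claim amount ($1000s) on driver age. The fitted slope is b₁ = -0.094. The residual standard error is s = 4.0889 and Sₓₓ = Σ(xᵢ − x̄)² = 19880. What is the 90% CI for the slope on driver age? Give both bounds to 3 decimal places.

SE(b₁) = s/√Sₓₓ = 4.0889/√19880 = 0.029.
df = n − 2 = 396.
t* = t_{0.05, 396} = 1.648711.
Margin = t* × SE = 1.648711 × 0.029 = 0.04781.
CI: -0.094 ± 0.04781 → (-0.142, -0.046).
With 90% confidence, each one-unit increase in driver age is associated with a change of between -0.142 and -0.046 $1000s in insurance claim amount.

(-0.142, -0.046)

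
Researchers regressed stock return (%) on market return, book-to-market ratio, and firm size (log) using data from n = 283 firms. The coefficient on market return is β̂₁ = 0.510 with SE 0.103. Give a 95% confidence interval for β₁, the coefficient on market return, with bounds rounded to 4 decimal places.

(0.3072, 0.7128)

df = n − k − 1 = 283 − 3 − 1 = 279.
t* = t_{0.025, 279} = 1.968503.
Margin = t* × SE = 1.968503 × 0.103 = 0.202756.
CI: 0.510 ± 0.202756 → (0.3072, 0.7128).
With 95% confidence, each one-unit increase in market return is associated with a change of between 0.3072 and 0.7128 % in stock return, holding the other predictors fixed.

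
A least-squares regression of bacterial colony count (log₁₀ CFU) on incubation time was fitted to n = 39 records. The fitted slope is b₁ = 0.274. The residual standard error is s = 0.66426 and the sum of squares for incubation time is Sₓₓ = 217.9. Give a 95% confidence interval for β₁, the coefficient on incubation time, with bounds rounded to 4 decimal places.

(0.1828, 0.3652)

SE(b₁) = s/√Sₓₓ = 0.66426/√217.9 = 0.0449997.
df = n − 2 = 37.
t* = t_{0.025, 37} = 2.026192.
Margin = t* × SE = 2.026192 × 0.0449997 = 0.091178.
CI: 0.274 ± 0.091178 → (0.1828, 0.3652).
With 95% confidence, each one-unit increase in incubation time is associated with a change of between 0.1828 and 0.3652 log₁₀ CFU in bacterial colony count.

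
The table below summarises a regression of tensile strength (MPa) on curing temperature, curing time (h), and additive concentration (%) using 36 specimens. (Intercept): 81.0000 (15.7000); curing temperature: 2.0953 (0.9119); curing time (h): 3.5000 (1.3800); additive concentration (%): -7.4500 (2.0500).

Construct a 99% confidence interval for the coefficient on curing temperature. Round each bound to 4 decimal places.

(-0.4019, 4.5925)

Read off: b = 2.0953, SE = 0.9119 for curing temperature.
df = n − k − 1 = 36 − 3 − 1 = 32.
t* = t_{0.005, 32} = 2.738481.
Margin = t* × SE = 2.738481 × 0.9119 = 2.497221.
CI: 2.0953 ± 2.497221 → (-0.4019, 4.5925).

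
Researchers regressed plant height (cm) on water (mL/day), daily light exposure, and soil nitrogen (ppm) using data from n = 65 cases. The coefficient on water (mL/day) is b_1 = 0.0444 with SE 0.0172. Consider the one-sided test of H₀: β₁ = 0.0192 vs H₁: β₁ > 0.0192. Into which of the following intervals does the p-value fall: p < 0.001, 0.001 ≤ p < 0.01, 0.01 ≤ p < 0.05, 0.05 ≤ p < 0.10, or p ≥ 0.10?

t = (0.0444 − 0.0192) / 0.0172 = 1.465.
df = n − k − 1 = 65 − 3 − 1 = 61.
One-sided p = P(T_{61} > t) ≈ 0.0740.
So 0.05 ≤ p < 0.10.

0.05 ≤ p < 0.10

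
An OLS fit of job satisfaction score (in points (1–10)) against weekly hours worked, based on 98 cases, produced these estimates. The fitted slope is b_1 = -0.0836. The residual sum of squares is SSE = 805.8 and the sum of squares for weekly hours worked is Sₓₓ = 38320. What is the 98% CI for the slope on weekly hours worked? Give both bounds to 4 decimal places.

MSE = SSE/(n − 2) = 805.8/96 = 8.39375.
SE(b_1) = √(MSE/Sₓₓ) = √(8.39375/38320) = 0.0148001.
df = n − 2 = 96.
t* = t_{0.01, 96} = 2.365821.
Margin = t* × SE = 2.365821 × 0.0148001 = 0.035014.
CI: -0.0836 ± 0.035014 → (-0.1186, -0.0486).
With 98% confidence, each one-unit increase in weekly hours worked is associated with a change of between -0.1186 and -0.0486 points (1–10) in job satisfaction score.

(-0.1186, -0.0486)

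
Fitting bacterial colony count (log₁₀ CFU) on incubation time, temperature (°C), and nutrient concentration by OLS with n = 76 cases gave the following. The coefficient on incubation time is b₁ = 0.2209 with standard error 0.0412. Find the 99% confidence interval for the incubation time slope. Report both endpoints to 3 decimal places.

df = n − k − 1 = 76 − 3 − 1 = 72.
t* = t_{0.005, 72} = 2.645852.
Margin = t* × SE = 2.645852 × 0.0412 = 0.10901.
CI: 0.2209 ± 0.10901 → (0.112, 0.330).
With 99% confidence, each one-unit increase in incubation time is associated with a change of between 0.112 and 0.330 log₁₀ CFU in bacterial colony count, holding the other predictors fixed.

(0.112, 0.330)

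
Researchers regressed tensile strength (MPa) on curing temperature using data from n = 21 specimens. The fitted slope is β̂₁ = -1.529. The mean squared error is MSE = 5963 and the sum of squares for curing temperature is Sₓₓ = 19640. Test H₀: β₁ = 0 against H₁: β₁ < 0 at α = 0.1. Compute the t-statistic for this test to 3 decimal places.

SE(β̂₁) = √(MSE/Sₓₓ) = √(5963/19640) = 0.551013.
t = -1.529 / 0.551013 = -2.775.
df = n − 2 = 19.
One-sided p ≈ 0.0060, which is < 0.1, so reject H₀.
There is evidence that the true slope on curing temperature is negative.

t = -2.775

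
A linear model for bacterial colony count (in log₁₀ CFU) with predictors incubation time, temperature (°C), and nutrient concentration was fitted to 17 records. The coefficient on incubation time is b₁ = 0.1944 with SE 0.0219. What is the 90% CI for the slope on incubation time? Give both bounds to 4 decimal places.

(0.1556, 0.2332)

df = n − k − 1 = 17 − 3 − 1 = 13.
t* = t_{0.05, 13} = 1.770933.
Margin = t* × SE = 1.770933 × 0.0219 = 0.038783.
CI: 0.1944 ± 0.038783 → (0.1556, 0.2332).
With 90% confidence, each one-unit increase in incubation time is associated with a change of between 0.1556 and 0.2332 log₁₀ CFU in bacterial colony count, holding the other predictors fixed.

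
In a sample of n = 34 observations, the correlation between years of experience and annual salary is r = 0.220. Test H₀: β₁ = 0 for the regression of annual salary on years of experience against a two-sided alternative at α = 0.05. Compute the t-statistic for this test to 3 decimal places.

t = r·√(n − 2)/√(1 − r²) = 0.220·√32/√0.9516 = 1.276.
df = n − 2 = 32.
Two-sided p ≈ 0.2112, which is ≥ 0.05, so fail to reject H₀.
The data do not give significant evidence of a linear association between years of experience and annual salary.

t = 1.276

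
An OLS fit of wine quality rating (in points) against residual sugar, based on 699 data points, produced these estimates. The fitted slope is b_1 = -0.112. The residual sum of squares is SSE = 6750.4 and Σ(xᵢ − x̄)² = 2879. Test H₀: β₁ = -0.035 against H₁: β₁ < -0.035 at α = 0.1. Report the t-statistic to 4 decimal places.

MSE = SSE/(n − 2) = 6750.4/697 = 9.68494.
SE(b_1) = √(MSE/Sₓₓ) = √(9.68494/2879) = 0.0579999.
t = (-0.112 − (-0.035)) / 0.0579999 = -1.3276.
df = n − 2 = 697.
One-sided p ≈ 0.0924, which is < 0.1, so reject H₀.
There is evidence that the true slope on residual sugar is below -0.035 points per unit.

t = -1.3276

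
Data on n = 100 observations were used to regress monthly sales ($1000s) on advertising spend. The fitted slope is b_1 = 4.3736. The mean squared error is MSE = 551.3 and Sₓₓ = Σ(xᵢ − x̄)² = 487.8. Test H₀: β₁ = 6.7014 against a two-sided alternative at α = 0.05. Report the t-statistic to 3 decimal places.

SE(b_1) = √(MSE/Sₓₓ) = √(551.3/487.8) = 1.0631.
t = (4.3736 − 6.7014) / 1.0631 = -2.190.
df = n − 2 = 98.
Two-sided p ≈ 0.0309, which is < 0.05, so reject H₀.
There is evidence that the true slope on advertising spend differs from 6.7014 $1000s per unit.

t = -2.190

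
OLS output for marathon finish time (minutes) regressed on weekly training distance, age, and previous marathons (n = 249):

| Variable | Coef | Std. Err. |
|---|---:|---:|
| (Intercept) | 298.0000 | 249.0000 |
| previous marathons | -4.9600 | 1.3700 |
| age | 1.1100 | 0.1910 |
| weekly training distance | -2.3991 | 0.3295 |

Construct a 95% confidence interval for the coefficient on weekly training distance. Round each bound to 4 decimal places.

(-3.0481, -1.7501)

Read off: b = -2.3991, SE = 0.3295 for weekly training distance.
df = n − k − 1 = 249 − 3 − 1 = 245.
t* = t_{0.025, 245} = 1.969694.
Margin = t* × SE = 1.969694 × 0.3295 = 0.649014.
CI: -2.3991 ± 0.649014 → (-3.0481, -1.7501).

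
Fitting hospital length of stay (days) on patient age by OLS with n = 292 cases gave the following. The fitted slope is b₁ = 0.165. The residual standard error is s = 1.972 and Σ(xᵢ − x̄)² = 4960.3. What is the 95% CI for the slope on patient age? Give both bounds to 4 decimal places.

(0.1099, 0.2201)

SE(b₁) = s/√Sₓₓ = 1.972/√4960.3 = 0.0279997.
df = n − 2 = 290.
t* = t_{0.025, 290} = 1.968178.
Margin = t* × SE = 1.968178 × 0.0279997 = 0.055108.
CI: 0.165 ± 0.055108 → (0.1099, 0.2201).
With 95% confidence, each one-unit increase in patient age is associated with a change of between 0.1099 and 0.2201 days in hospital length of stay.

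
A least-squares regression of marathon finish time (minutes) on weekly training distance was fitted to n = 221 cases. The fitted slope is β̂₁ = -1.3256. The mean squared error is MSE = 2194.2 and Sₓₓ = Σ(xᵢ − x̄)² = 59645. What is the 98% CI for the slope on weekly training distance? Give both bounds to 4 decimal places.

SE(β̂₁) = √(MSE/Sₓₓ) = √(2194.2/59645) = 0.191801.
df = n − 2 = 219.
t* = t_{0.01, 219} = 2.343496.
Margin = t* × SE = 2.343496 × 0.191801 = 0.449485.
CI: -1.3256 ± 0.449485 → (-1.7751, -0.8761).
With 98% confidence, each one-unit increase in weekly training distance is associated with a change of between -1.7751 and -0.8761 minutes in marathon finish time.

(-1.7751, -0.8761)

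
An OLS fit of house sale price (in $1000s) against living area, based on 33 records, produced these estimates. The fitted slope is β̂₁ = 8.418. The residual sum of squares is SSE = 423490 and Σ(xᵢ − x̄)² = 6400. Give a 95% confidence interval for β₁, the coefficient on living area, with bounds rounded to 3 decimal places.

(5.438, 11.398)

MSE = SSE/(n − 2) = 423490/31 = 13661.
SE(β̂₁) = √(MSE/Sₓₓ) = √(13661/6400) = 1.461.
df = n − 2 = 31.
t* = t_{0.025, 31} = 2.039513.
Margin = t* × SE = 2.039513 × 1.461 = 2.97973.
CI: 8.418 ± 2.97973 → (5.438, 11.398).
With 95% confidence, each one-unit increase in living area is associated with a change of between 5.438 and 11.398 $1000s in house sale price.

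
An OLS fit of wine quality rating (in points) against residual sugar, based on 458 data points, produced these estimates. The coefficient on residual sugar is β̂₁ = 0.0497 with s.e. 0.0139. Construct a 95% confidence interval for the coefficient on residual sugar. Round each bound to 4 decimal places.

(0.0224, 0.0770)

df = n − 2 = 458 − 2 = 456.
t* = t_{0.025, 456} = 1.96518.
Margin = t* × SE = 1.96518 × 0.0139 = 0.027316.
CI: 0.0497 ± 0.027316 → (0.0224, 0.0770).
With 95% confidence, each one-unit increase in residual sugar is associated with a change of between 0.0224 and 0.0770 points in wine quality rating.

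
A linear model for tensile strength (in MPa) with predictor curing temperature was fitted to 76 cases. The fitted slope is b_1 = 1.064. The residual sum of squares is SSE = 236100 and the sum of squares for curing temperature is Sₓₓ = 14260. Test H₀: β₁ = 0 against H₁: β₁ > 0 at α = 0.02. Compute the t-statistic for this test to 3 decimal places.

MSE = SSE/(n − 2) = 236100/74 = 3190.54.
SE(b_1) = √(MSE/Sₓₓ) = √(3190.54/14260) = 0.473012.
t = 1.064 / 0.473012 = 2.249.
df = n − 2 = 74.
One-sided p ≈ 0.0137, which is < 0.02, so reject H₀.
There is evidence that the true slope on curing temperature is positive.

t = 2.249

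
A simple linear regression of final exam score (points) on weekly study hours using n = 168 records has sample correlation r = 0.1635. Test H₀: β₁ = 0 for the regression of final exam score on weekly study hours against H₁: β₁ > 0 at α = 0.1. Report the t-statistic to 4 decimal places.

t = r·√(n − 2)/√(1 − r²) = 0.1635·√166/√0.973268 = 2.1353.
df = n − 2 = 166.
One-sided p ≈ 0.0171, which is < 0.1, so reject H₀.
There is evidence of a linear association between weekly study hours and final exam score.

t = 2.1353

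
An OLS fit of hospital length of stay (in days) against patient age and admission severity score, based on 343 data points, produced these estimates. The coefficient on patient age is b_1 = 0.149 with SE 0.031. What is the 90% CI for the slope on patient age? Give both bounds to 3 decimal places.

df = n − k − 1 = 343 − 2 − 1 = 340.
t* = t_{0.05, 340} = 1.649348.
Margin = t* × SE = 1.649348 × 0.031 = 0.05113.
CI: 0.149 ± 0.05113 → (0.098, 0.200).
With 90% confidence, each one-unit increase in patient age is associated with a change of between 0.098 and 0.200 days in hospital length of stay, holding the other predictors fixed.

(0.098, 0.200)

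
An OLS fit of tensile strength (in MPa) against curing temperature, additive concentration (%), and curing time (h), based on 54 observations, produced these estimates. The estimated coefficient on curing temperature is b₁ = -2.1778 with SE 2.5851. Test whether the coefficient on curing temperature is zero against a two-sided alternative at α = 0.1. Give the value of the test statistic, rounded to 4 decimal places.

t = -0.8424

H₀: β₁ = 0 vs H₁: β₁ ≠ 0.
t = (b₁ − β₁⁰)/SE = -2.1778 / 2.5851 = -0.8424.
df = n − k − 1 = 54 − 3 − 1 = 50.
Two-sided p ≈ 0.4036, which is ≥ 0.1, so fail to reject H₀.
The data do not give significant evidence of an association between curing temperature and tensile strength, after adjusting for the other predictors.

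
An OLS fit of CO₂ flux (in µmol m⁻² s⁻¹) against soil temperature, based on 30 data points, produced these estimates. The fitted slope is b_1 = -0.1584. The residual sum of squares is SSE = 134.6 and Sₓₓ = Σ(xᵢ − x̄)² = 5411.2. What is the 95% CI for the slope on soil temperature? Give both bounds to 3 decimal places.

MSE = SSE/(n − 2) = 134.6/28 = 4.80714.
SE(b_1) = √(MSE/Sₓₓ) = √(4.80714/5411.2) = 0.0298055.
df = n − 2 = 28.
t* = t_{0.025, 28} = 2.048407.
Margin = t* × SE = 2.048407 × 0.0298055 = 0.06105.
CI: -0.1584 ± 0.06105 → (-0.219, -0.097).
With 95% confidence, each one-unit increase in soil temperature is associated with a change of between -0.219 and -0.097 µmol m⁻² s⁻¹ in CO₂ flux.

(-0.219, -0.097)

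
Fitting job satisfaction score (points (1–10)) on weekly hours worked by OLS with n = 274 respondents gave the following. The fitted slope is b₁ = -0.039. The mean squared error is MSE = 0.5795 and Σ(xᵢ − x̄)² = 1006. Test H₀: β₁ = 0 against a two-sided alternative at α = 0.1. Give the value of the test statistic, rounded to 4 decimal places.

t = -1.6249

SE(b₁) = √(MSE/Sₓₓ) = √(0.5795/1006) = 0.0240009.
t = -0.039 / 0.0240009 = -1.6249.
df = n − 2 = 272.
Two-sided p ≈ 0.1053, which is ≥ 0.1, so fail to reject H₀.
The data do not give significant evidence of an association between weekly hours worked and job satisfaction score.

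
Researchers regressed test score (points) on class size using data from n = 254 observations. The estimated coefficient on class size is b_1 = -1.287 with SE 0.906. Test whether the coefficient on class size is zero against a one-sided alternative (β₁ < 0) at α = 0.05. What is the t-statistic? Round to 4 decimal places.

t = -1.4205

H₀: β₁ = 0 vs H₁: β₁ < 0.
t = (b_1 − β₁⁰)/SE = -1.287 / 0.906 = -1.4205.
df = n − 2 = 254 − 2 = 252.
One-sided p ≈ 0.0783, which is ≥ 0.05, so fail to reject H₀.
The data do not give significant evidence that the true slope on class size is negative.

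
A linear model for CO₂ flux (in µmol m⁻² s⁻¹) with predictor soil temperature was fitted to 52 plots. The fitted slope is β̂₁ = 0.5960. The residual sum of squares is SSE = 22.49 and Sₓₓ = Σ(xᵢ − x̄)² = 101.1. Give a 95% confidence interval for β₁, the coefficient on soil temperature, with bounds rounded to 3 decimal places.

MSE = SSE/(n − 2) = 22.49/50 = 0.4498.
SE(β̂₁) = √(MSE/Sₓₓ) = √(0.4498/101.1) = 0.0667013.
df = n − 2 = 50.
t* = t_{0.025, 50} = 2.008559.
Margin = t* × SE = 2.008559 × 0.0667013 = 0.13397.
CI: 0.5960 ± 0.13397 → (0.462, 0.730).
With 95% confidence, each one-unit increase in soil temperature is associated with a change of between 0.462 and 0.730 µmol m⁻² s⁻¹ in CO₂ flux.

(0.462, 0.730)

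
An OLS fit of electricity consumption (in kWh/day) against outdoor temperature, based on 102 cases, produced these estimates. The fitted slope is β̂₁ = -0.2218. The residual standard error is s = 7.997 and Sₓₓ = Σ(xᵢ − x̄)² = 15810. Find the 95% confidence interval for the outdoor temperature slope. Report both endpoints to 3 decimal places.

SE(β̂₁) = s/√Sₓₓ = 7.997/√15810 = 0.0636006.
df = n − 2 = 100.
t* = t_{0.025, 100} = 1.983972.
Margin = t* × SE = 1.983972 × 0.0636006 = 0.12618.
CI: -0.2218 ± 0.12618 → (-0.348, -0.096).
With 95% confidence, each one-unit increase in outdoor temperature is associated with a change of between -0.348 and -0.096 kWh/day in electricity consumption.

(-0.348, -0.096)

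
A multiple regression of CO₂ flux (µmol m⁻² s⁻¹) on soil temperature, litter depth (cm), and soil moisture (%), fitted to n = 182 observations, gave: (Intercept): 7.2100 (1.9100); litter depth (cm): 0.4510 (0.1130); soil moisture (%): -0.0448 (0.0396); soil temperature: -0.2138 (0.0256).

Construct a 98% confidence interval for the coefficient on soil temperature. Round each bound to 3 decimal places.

Read off: b = -0.2138, SE = 0.0256 for soil temperature.
df = n − k − 1 = 182 − 3 − 1 = 178.
t* = t_{0.01, 178} = 2.347479.
Margin = t* × SE = 2.347479 × 0.0256 = 0.06010.
CI: -0.2138 ± 0.06010 → (-0.274, -0.154).

(-0.274, -0.154)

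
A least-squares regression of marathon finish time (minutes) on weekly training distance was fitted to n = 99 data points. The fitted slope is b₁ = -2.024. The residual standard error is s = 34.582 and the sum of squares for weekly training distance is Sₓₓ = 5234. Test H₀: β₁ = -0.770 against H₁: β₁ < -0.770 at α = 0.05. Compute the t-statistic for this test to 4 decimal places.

SE(b₁) = s/√Sₓₓ = 34.582/√5234 = 0.478006.
t = (-2.024 − (-0.770)) / 0.478006 = -2.6234.
df = n − 2 = 97.
One-sided p ≈ 0.0051, which is < 0.05, so reject H₀.
There is evidence that the true slope on weekly training distance is below -0.770 minutes per unit.

t = -2.6234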